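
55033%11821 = 7749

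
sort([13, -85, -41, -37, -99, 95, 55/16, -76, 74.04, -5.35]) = [-99, -85, -76, -41, -37, -5.35, 55/16, 13, 74.04, 95]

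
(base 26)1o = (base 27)1n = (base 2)110010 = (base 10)50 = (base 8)62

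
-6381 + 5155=-1226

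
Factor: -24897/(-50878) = 2^(-1) * 3^1 * 43^1 * 193^1 * 25439^(-1)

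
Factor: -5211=-1*3^3*193^1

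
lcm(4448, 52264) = 209056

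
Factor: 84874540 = 2^2 * 5^1 * 17^1 * 107^1 * 2333^1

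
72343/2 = 36171 + 1/2 = 36171.50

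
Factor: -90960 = -1*2^4*3^1*5^1*379^1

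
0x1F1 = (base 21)12E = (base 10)497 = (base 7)1310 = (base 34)EL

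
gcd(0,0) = 0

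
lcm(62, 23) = 1426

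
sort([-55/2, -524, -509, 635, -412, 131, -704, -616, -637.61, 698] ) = [-704, -637.61, -616, -524, -509, -412, -55/2, 131, 635, 698] 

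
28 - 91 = -63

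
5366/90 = 59 + 28/45 ≈ 59.62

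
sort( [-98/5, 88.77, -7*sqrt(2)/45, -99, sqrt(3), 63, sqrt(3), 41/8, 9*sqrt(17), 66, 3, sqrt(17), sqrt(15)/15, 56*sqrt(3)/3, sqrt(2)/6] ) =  [-99, -98/5, -7*sqrt(2)/45, sqrt(2)/6, sqrt(15)/15, sqrt(3), sqrt(3), 3, sqrt(17), 41/8, 56*sqrt(3)/3, 9*sqrt(17), 63, 66, 88.77] 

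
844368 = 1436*588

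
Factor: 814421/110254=2^(-1) * 103^1 * 7907^1 * 55127^(-1)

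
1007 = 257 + 750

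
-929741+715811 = -213930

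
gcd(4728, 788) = 788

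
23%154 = 23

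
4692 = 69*68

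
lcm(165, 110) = 330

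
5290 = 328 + 4962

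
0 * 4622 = 0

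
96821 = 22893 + 73928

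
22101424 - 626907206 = -604805782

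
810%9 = 0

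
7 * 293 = 2051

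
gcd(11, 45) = 1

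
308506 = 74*4169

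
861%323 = 215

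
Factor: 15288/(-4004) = -1*2^1*3^1*7^1*11^(-1) = -42/11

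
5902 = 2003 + 3899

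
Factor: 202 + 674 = 2^2 * 3^1 * 73^1 = 876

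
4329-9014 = -4685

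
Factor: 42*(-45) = -1*2^1*3^3*5^1*7^1 = -1890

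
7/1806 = 1/258 ≈ 0.00388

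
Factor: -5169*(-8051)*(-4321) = -1*3^1*29^1*83^1*97^1*149^1*1723^1 = -179821089699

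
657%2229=657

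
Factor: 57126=2^1*3^1*9521^1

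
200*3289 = 657800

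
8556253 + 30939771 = 39496024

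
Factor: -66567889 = -1 * 137^1 * 647^1 * 751^1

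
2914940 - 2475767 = 439173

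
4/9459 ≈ 0.000423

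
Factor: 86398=2^1*13^1*3323^1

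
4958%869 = 613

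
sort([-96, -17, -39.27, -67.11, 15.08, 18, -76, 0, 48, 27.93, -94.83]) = [-96, -94.83, -76, -67.11, -39.27, -17, 0, 15.08, 18, 27.93, 48]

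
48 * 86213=4138224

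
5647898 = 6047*934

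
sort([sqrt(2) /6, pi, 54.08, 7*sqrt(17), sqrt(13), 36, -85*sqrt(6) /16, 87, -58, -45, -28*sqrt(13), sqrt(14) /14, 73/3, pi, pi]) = [-28*sqrt(13), -58, -45, -85*sqrt(6) /16, sqrt(2) /6, sqrt(14) /14, pi, pi, pi, sqrt(13), 73/3, 7*sqrt(17), 36, 54.08, 87]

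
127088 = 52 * 2444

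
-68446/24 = -2851-11/12 ≈ -2851.92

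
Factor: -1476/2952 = -1*2^(-1) = -1/2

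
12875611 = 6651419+6224192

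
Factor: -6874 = -1*2^1*7^1*491^1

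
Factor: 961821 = 3^3*7^2*727^1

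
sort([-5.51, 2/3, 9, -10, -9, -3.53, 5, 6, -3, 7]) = [-10, -9, -5.51, -3.53, -3, 2/3, 5, 6, 7, 9]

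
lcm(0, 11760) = 0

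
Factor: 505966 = 2^1 * 252983^1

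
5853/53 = 110 + 23/53 ≈ 110.43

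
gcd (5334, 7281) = 3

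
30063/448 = 67 + 47/448 ≈ 67.10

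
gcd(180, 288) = 36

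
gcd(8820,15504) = 12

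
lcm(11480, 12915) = 103320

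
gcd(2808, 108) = 108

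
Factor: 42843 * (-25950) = -1 * 2^1 * 3^2 * 5^2 * 173^1 * 14281^1 = -1111775850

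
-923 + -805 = -1728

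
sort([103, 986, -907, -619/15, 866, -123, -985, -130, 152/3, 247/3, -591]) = [-985, -907, -591, -130, -123, -619/15, 152/3, 247/3, 103, 866, 986]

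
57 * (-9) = -513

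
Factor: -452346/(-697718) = 3^1 * 7^(-1) * 19^(-1) * 43^(-1) * 61^(-1) * 75391^1 = 226173/348859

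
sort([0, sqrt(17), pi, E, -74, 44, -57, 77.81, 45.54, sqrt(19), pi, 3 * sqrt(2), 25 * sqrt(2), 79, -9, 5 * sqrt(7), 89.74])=[-74, -57, -9, 0, E, pi, pi, sqrt(17), 3 * sqrt(2), sqrt(19), 5 * sqrt(7), 25 * sqrt(2), 44, 45.54, 77.81, 79, 89.74]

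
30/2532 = 5/422 ≈ 0.0118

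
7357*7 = 51499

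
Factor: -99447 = -1*3^1*33149^1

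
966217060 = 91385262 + 874831798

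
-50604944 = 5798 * (-8728)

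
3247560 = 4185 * 776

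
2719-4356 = -1637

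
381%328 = 53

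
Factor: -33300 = -1*2^2*3^2*5^2*37^1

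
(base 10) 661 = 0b1010010101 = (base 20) 1d1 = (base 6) 3021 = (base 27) od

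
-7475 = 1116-8591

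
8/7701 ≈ 0.00104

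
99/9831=33/3277 ≈ 0.0101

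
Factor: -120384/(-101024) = 2^1 * 3^2 * 7^(-1) * 19^1 * 41^(-1) = 342/287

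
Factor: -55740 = -1*2^2*3^1*5^1*929^1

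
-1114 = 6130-7244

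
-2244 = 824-3068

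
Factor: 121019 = 121019^1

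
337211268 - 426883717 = -89672449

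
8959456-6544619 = 2414837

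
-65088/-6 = 10848 = 10848.00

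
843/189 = 281/63≈4.46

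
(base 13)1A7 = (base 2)100110010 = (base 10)306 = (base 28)AQ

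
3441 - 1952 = 1489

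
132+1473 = 1605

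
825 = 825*1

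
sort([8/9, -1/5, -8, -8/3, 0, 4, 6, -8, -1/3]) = [-8, -8, -8/3, -1/3, -1/5, 0, 8/9, 4, 6]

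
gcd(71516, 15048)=76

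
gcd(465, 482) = 1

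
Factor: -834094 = -1*2^1*103^1*4049^1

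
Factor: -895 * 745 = -1 * 5^2 * 149^1 * 179^1 = -666775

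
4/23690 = 2/11845 ≈ 0.000169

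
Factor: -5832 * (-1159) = 2^3 * 3^6 * 19^1 * 61^1 = 6759288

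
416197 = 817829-401632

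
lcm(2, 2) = 2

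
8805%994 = 853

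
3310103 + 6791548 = 10101651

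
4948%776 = 292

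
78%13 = 0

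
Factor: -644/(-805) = 2^2*5^(-1) = 4/5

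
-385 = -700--315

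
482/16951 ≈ 0.0284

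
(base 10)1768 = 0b11011101000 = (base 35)1fi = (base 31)1q1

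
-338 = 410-748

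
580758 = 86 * 6753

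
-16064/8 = -2008 = -2008.00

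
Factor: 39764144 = 2^4*7^1*355037^1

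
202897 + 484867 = 687764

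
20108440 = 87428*230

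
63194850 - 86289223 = -23094373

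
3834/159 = 24 + 6/53 ≈ 24.11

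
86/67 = 1 + 19/67 ≈ 1.28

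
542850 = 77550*7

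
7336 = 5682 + 1654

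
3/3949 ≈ 0.000760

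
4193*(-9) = -37737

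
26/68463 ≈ 0.000380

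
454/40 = 11 + 7/20 = 11.35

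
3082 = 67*46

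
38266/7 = 5466 + 4/7 ≈ 5466.57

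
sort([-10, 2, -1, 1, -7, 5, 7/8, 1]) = [-10, -7, -1, 7/8, 1, 1, 2, 5]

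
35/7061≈0.00496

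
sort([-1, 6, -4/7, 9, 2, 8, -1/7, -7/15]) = [-1, -4/7, -7/15, -1/7, 2, 6, 8, 9]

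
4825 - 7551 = -2726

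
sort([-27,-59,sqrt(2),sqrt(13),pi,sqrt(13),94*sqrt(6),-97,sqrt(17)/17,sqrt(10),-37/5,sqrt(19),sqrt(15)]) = [-97,-59,-27,-37/5,sqrt(17)/17,sqrt(2),pi,sqrt(10),sqrt(13),sqrt(13),sqrt(15),sqrt(19),94*sqrt(6)]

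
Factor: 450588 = 2^2*3^1*37549^1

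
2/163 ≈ 0.0123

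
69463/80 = 868 + 23/80 ≈ 868.29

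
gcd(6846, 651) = 21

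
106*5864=621584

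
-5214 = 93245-98459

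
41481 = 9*4609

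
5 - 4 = 1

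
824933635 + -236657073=588276562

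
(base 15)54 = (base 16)4f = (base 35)29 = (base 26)31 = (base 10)79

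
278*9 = 2502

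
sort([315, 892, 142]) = [142, 315, 892]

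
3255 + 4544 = 7799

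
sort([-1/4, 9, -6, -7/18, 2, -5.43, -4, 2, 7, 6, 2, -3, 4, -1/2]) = [-6, -5.43, -4, -3, -1/2, -7/18, -1/4, 2, 2, 2, 4, 6, 7, 9]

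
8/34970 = 4/17485 ≈ 0.000229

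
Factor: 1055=5^1 * 211^1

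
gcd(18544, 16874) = 2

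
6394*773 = 4942562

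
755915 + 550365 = 1306280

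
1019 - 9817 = -8798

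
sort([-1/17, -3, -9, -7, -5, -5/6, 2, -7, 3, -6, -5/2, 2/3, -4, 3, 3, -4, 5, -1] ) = [-9, -7, -7, -6, -5, -4, -4, -3, -5/2, -1, -5/6, -1/17, 2/3, 2, 3, 3, 3, 5] 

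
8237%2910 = 2417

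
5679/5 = 1135 + 4/5 = 1135.80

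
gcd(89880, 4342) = 2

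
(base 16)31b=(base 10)795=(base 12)563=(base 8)1433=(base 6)3403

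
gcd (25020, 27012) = 12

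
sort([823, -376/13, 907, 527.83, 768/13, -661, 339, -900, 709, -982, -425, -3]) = [-982, -900, -661, -425, -376/13, -3, 768/13, 339, 527.83, 709, 823, 907]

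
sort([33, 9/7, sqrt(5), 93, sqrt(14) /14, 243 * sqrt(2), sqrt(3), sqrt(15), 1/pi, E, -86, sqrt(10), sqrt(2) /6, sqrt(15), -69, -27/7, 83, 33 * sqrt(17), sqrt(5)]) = [-86, -69, -27/7, sqrt(2) /6, sqrt(14) /14, 1/pi, 9/7, sqrt(3), sqrt(5), sqrt(5), E, sqrt(10), sqrt(15), sqrt(15), 33, 83, 93, 33 * sqrt(17), 243 * sqrt(2)]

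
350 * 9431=3300850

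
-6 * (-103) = 618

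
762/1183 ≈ 0.644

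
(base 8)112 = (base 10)74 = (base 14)54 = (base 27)2k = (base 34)26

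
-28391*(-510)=14479410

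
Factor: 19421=19421^1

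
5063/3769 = 1 + 1294/3769 ≈ 1.34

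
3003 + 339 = 3342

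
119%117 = 2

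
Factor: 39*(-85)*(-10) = 2^1*3^1*5^2*13^1*17^1 = 33150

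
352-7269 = -6917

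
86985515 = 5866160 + 81119355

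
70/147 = 10/21 ≈ 0.476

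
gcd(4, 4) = 4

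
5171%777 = 509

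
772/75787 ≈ 0.0102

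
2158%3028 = 2158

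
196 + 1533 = 1729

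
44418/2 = 22209 = 22209.00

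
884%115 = 79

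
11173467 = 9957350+1216117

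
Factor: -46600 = -1*2^3*5^2*233^1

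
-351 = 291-642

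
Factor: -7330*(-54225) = 2^1*3^2*5^3*241^1*733^1 = 397469250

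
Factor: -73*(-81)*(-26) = -1*2^1*3^4*13^1*73^1 = -153738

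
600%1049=600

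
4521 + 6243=10764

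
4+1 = 5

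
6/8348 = 3/4174 ≈ 0.000719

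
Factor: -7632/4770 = -1 * 2^3 * 5^(-1) = -8/5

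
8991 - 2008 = 6983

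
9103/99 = 91 + 94/99 ≈ 91.95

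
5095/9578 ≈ 0.532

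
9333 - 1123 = 8210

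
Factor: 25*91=5^2*7^1*13^1=2275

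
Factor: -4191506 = -1*2^1*11^1*190523^1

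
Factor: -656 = -1 * 2^4 * 41^1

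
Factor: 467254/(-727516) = -1*2^(-1)*239^(-1)*307^1 = -307/478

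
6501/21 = 309 + 4/7 ≈ 309.57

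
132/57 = 2+6/19 ≈ 2.32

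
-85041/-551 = 154+187/551 ≈ 154.34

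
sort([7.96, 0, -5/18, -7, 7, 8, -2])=[-7, -2, -5/18, 0, 7, 7.96, 8]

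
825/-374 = -2-7/34 ≈ -2.21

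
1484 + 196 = 1680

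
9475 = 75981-66506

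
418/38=11=11.00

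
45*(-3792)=-170640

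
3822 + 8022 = 11844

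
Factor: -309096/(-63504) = 2^(-1)*3^2*7^(-2)*53^1 = 477/98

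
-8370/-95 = 88 + 2/19 ≈ 88.11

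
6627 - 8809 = -2182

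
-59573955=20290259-79864214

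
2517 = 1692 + 825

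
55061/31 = 1776 + 5/31 ≈ 1776.16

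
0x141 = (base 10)321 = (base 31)ab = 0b101000001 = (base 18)hf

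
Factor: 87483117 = 3^1 * 167^1 * 174617^1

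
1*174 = 174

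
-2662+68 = -2594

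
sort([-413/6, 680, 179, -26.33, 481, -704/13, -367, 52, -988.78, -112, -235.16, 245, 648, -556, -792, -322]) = [-988.78, -792, -556, -367, -322, -235.16, -112, -413/6, -704/13, -26.33, 52, 179, 245, 481, 648, 680]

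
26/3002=13/1501 ≈ 0.00866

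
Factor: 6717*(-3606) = -1*2^1*3^2*601^1*2239^1 = -24221502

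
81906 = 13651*6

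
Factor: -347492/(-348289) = 2^2*19^(-1)*23^(-1)*109^1 = 436/437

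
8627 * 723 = 6237321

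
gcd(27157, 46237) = 1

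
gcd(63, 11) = 1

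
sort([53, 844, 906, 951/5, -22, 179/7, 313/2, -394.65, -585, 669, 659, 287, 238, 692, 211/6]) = [-585, -394.65, -22, 179/7, 211/6, 53, 313/2, 951/5, 238, 287, 659, 669, 692, 844, 906]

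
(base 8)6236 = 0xc9e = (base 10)3230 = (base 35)2ma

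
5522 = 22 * 251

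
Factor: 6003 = 3^2 * 23^1 * 29^1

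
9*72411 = 651699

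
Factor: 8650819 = 53^1 * 163223^1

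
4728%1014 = 672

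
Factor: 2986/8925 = 2^1 * 3^(-1) * 5^(-2) * 7^(-1) * 17^(-1) * 1493^1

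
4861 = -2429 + 7290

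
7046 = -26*(-271)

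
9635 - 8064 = 1571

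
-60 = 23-83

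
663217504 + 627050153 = 1290267657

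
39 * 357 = 13923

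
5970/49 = 121 + 41/49 ≈ 121.84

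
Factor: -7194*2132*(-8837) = 2^3*3^1*11^1*13^1*41^1*109^1*8837^1 = 135538441896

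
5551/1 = 5551 = 5551.00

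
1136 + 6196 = 7332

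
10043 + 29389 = 39432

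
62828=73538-10710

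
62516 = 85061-22545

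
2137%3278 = 2137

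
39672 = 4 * 9918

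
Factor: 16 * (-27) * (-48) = 2^8 * 3^4 = 20736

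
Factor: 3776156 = 2^2 * 944039^1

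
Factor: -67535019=-1*3^3*31^1*80687^1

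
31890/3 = 10630 = 10630.00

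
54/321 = 18/107 ≈ 0.168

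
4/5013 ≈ 0.000798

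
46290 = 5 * 9258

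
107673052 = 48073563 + 59599489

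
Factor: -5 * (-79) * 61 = 5^1 * 61^1 * 79^1 = 24095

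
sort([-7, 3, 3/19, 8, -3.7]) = [-7, -3.7, 3/19, 3, 8]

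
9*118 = 1062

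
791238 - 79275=711963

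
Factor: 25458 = 2^1 * 3^1 * 4243^1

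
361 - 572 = -211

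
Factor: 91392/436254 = 2^7*13^(-1)*47^(-1) = 128/611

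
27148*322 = 8741656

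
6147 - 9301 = -3154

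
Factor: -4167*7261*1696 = -1*2^5*3^2*53^2*137^1*463^1 = -51315171552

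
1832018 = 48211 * 38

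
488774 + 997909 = 1486683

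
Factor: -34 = -1*2^1*17^1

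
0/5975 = 0 = 0.00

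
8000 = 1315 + 6685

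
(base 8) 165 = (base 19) 63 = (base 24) 4l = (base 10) 117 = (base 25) 4h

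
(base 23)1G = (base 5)124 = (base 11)36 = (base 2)100111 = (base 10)39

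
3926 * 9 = 35334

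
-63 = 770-833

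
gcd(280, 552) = 8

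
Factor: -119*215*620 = -1*2^2*5^2*7^1*17^1*31^1*43^1 = -15862700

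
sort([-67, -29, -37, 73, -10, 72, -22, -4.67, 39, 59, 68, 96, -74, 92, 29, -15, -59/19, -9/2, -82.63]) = [-82.63, -74, -67, -37, -29, -22, -15, -10, -4.67, -9/2, -59/19, 29, 39, 59, 68, 72, 73, 92, 96]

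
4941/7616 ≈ 0.649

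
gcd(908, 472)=4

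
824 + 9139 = 9963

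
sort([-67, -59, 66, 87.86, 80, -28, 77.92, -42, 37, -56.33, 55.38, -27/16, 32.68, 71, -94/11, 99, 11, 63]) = [-67, -59, -56.33, -42, -28, -94/11, -27/16, 11, 32.68, 37, 55.38, 63, 66, 71, 77.92, 80, 87.86, 99]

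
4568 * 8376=38261568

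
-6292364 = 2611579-8903943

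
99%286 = 99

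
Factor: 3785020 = 2^2*5^1*189251^1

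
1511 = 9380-7869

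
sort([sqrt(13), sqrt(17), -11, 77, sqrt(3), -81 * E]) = [-81 * E, -11, sqrt(3), sqrt(13), sqrt(17), 77]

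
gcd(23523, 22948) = 1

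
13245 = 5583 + 7662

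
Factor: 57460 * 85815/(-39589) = -1 * 2^2 * 3^2 * 5^2 * 11^(-1) * 13^2 * 17^1 * 59^(-1) * 61^(-1) * 1907^1 = -4930929900/39589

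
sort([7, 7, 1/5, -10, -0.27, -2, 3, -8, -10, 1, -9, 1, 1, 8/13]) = [-10, -10, -9, -8, -2, -0.27, 1/5, 8/13, 1, 1, 1, 3, 7, 7]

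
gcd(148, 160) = 4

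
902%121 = 55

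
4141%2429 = 1712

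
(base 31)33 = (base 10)96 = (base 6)240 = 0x60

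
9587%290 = 17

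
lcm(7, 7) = 7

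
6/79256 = 3/39628 ≈ 0.0000757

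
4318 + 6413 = 10731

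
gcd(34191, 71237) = 1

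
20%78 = 20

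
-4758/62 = -76 - 23/31 ≈ -76.74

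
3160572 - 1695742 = 1464830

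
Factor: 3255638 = 2^1 * 1627819^1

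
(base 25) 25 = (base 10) 55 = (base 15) 3a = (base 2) 110111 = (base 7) 106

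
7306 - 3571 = 3735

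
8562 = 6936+1626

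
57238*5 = 286190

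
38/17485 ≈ 0.00217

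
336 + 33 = 369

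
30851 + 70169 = 101020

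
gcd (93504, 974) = 974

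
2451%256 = 147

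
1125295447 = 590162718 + 535132729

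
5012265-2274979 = 2737286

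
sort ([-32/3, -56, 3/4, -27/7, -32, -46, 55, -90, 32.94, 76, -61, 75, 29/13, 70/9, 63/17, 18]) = [-90, -61, -56, -46, -32, -32/3, -27/7, 3/4, 29/13, 63/17, 70/9, 18, 32.94, 55, 75, 76]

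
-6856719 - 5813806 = -12670525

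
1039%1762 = 1039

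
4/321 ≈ 0.0125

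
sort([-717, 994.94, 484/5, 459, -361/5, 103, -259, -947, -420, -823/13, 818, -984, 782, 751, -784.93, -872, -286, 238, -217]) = [-984, -947, -872, -784.93, -717, -420, -286, -259, -217, -361/5, -823/13, 484/5, 103, 238, 459, 751, 782, 818, 994.94]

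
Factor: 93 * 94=2^1 * 3^1 * 31^1 * 47^1=8742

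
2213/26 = 85 + 3/26 ≈ 85.12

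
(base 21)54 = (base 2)1101101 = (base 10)109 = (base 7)214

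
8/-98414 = -4/49207 ≈ -0.0000813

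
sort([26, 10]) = [10, 26]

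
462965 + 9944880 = 10407845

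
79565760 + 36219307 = 115785067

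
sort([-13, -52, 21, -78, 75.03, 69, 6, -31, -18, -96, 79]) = [-96, -78, -52, -31, -18, -13, 6, 21, 69, 75.03, 79]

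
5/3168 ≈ 0.00158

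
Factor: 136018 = 2^1*47^1*1447^1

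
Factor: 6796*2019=2^2*3^1*673^1*1699^1=13721124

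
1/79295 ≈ 0.0000126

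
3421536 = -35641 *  (-96)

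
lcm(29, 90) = 2610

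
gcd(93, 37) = 1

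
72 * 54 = 3888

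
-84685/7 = -12097 - 6/7 ≈ -12097.86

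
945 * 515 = 486675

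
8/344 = 1/43 ≈ 0.0233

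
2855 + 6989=9844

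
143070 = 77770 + 65300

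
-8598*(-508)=4367784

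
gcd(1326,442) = 442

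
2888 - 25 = 2863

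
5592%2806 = 2786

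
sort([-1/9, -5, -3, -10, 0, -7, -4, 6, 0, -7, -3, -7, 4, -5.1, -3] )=[-10, -7, -7, -7, -5.1, -5, -4, -3, -3, -3, -1/9, 0, 0, 4, 6] 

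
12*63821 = 765852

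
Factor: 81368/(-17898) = -1*2^2*3^(-1)*7^1*19^(-1)*157^(-1)*1453^1 = -40684/8949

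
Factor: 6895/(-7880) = -1 * 2^(-3) * 7^1 = -7/8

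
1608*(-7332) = -11789856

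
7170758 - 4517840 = 2652918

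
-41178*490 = -20177220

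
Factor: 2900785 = 5^1 * 97^1 * 5981^1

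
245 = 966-721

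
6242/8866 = 3121/4433 ≈ 0.704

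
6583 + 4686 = 11269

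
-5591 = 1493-7084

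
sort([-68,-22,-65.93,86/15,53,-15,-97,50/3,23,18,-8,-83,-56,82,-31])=[-97,-83,-68,-65.93,-56,-31,-22,-15,-8,86/15,50/3,18,23,53,82]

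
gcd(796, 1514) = 2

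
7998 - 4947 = 3051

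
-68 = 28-96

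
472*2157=1018104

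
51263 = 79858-28595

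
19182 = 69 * 278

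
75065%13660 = 6765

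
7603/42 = 181 + 1/42 ≈ 181.02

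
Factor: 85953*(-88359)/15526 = -1*2^(-1)*3^2*1109^(-1)*4093^1*29453^1 = -1084960161/2218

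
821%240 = 101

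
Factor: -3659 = -1*3659^1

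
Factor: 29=29^1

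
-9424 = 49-9473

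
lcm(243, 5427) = 16281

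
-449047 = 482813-931860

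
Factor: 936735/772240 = 2^(-4)*3^1*7^(-2)*317^1 = 951/784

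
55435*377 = 20898995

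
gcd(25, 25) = 25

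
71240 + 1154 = 72394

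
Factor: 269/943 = 23^(-1) * 41^(-1) * 269^1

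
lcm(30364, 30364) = 30364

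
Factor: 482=2^1*241^1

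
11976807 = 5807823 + 6168984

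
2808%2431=377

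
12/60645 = 4/20215 ≈ 0.000198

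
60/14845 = 12/2969 ≈ 0.00404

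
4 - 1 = 3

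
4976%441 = 125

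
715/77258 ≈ 0.00925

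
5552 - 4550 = 1002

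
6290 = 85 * 74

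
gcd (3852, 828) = 36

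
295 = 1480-1185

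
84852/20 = 21213/5 = 4242.60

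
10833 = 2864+7969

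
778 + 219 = 997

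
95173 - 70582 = 24591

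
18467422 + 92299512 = 110766934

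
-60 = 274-334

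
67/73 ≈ 0.918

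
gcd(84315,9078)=3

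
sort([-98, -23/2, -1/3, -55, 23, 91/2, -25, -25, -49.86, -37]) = [-98, -55, -49.86, -37, -25, -25, -23/2, -1/3, 23, 91/2]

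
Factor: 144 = 2^4 * 3^2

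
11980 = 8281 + 3699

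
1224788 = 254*4822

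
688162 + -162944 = 525218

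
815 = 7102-6287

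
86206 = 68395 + 17811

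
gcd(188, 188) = 188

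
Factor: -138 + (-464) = -1*2^1*7^1*43^1 = -602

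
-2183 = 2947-5130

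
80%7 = 3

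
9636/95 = 101 + 41/95 ≈ 101.43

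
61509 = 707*87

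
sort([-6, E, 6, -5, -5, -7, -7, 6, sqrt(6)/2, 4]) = [-7, -7, -6, -5, -5, sqrt(6)/2, E, 4, 6, 6]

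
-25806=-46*561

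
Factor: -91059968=-1 * 2^8 * 67^1 * 5309^1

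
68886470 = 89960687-21074217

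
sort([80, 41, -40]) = [-40, 41, 80]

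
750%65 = 35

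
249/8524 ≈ 0.0292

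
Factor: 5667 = 3^1 * 1889^1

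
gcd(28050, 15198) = 102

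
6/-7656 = -1/1276 ≈ -0.000784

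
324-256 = 68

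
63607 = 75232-11625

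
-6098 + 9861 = 3763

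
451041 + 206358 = 657399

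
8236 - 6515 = 1721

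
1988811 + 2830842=4819653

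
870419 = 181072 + 689347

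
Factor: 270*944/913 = 2^5*3^3*5^1*11^(-1)*59^1*83^(-1) = 254880/913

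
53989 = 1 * 53989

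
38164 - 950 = 37214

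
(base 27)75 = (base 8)302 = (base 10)194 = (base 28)6q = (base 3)21012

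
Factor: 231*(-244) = -1*2^2*3^1*7^1*11^1*61^1 = -56364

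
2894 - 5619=-2725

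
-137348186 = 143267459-280615645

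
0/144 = 0 = 0.00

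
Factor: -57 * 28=-1 * 2^2 * 3^1 * 7^1 * 19^1=-1596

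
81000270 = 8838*9165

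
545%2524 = 545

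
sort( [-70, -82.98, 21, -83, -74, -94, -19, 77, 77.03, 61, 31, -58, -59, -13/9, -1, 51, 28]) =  [-94, -83, -82.98, -74, -70, -59, -58, -19, -13/9, -1, 21, 28, 31, 51, 61, 77, 77.03]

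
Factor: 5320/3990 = 2^2*3^ (-1) = 4/3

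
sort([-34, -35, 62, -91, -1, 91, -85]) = [-91, -85, -35, -34, -1, 62, 91]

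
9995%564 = 407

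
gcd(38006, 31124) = 62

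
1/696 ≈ 0.00144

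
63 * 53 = 3339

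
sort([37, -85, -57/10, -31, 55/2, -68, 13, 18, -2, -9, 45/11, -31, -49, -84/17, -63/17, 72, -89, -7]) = [-89, -85, -68, -49, -31, -31, -9, -7, -57/10, -84/17, -63/17, -2, 45/11, 13, 18, 55/2, 37, 72]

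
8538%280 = 138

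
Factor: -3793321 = -1*7^1*23^1*23561^1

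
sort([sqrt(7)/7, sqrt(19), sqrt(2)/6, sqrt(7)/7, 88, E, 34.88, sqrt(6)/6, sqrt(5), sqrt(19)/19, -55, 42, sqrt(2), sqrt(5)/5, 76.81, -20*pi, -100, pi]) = [-100, -20*pi, -55, sqrt(19)/19, sqrt(2)/6, sqrt(7)/7, sqrt(7)/7, sqrt(6)/6, sqrt(5)/5, sqrt(2), sqrt(5), E, pi, sqrt(19), 34.88, 42, 76.81, 88]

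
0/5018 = 0 = 0.00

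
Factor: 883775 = 5^2 * 23^1 * 29^1 * 53^1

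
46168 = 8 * 5771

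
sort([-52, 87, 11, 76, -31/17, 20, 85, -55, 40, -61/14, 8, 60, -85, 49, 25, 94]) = [-85, -55, -52, -61/14, -31/17, 8, 11, 20, 25, 40, 49, 60, 76, 85, 87, 94]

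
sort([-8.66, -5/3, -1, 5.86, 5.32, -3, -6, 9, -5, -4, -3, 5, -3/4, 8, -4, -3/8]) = [-8.66, -6, -5, -4, -4, -3, -3, -5/3, -1, -3/4, -3/8, 5, 5.32, 5.86, 8, 9]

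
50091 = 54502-4411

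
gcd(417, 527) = 1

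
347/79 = 4 + 31/79 ≈ 4.39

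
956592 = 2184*438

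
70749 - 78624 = -7875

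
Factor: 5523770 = 2^1*5^1*7^2*11273^1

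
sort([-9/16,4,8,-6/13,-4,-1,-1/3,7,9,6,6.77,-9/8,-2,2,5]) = [-4,-2,-9/8,-1,-9/16,-6/13,-1/3,2,4,5,6,6.77,7,8,9]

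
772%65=57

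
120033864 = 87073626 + 32960238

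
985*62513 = 61575305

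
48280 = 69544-21264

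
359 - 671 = -312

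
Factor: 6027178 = 2^1*137^1*21997^1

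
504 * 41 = 20664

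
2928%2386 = 542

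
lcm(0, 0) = 0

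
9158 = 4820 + 4338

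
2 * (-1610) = -3220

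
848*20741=17588368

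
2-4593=-4591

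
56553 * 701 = 39643653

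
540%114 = 84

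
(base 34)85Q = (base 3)110221210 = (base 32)974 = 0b10010011100100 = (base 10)9444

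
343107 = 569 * 603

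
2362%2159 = 203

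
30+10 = 40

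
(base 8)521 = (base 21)g1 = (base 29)bi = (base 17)12e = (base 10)337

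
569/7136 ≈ 0.0797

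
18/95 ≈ 0.189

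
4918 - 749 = 4169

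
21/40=0.525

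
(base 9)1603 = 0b10011000010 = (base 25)1ni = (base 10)1218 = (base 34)11s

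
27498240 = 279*98560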